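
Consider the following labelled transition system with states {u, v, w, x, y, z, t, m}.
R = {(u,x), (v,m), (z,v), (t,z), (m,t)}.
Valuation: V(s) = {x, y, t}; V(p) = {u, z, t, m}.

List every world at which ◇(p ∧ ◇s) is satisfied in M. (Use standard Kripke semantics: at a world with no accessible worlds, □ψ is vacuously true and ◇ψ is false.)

v

Let φ = ◇(p ∧ ◇s). Evaluate φ at each world:
  u (successors {x}): φ is false.
  v (successors {m}): φ is true.
  w (successors ∅): φ is false.
  x (successors ∅): φ is false.
  y (successors ∅): φ is false.
  z (successors {v}): φ is false.
  t (successors {z}): φ is false.
  m (successors {t}): φ is false.
For instance, at m:
  At m: ◇(p ∧ ◇s) requires p ∧ ◇s at some successor in {t}.
    At t: p ∧ ◇s is false.
  So ◇(p ∧ ◇s) is false at m.
Satisfying worlds: {v}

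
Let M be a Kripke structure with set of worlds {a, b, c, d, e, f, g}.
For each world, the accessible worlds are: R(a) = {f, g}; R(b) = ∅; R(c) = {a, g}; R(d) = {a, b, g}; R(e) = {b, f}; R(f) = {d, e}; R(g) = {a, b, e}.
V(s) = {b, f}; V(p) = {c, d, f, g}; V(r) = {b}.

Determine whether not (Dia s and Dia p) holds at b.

Yes

Recall that Dia ψ holds at a world iff ψ holds at some accessible world.
At b: Dia s and Dia p is false, so not (Dia s and Dia p) is true.
  At b: Dia s is false, Dia p is false, so Dia s and Dia p is false.
    At b: no accessible worlds, so Dia s is false.
    At b: no accessible worlds, so Dia p is false.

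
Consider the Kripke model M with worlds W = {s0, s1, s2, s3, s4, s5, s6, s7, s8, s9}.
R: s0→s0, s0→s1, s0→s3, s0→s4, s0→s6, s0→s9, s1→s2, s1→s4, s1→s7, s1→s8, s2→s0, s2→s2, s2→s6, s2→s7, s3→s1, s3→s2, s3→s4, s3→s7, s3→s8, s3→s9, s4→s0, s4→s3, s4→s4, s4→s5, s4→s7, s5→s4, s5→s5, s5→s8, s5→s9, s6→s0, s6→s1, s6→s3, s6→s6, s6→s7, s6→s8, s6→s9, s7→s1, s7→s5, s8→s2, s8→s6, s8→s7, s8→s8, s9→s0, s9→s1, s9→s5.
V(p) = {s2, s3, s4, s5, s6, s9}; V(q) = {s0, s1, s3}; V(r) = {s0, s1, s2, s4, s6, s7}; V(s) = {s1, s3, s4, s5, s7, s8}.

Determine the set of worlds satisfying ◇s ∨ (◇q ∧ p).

Let φ = ◇s ∨ (◇q ∧ p). Evaluate φ at each world:
  s0 (successors {s0, s1, s3, s4, s6, s9}): φ is true.
  s1 (successors {s2, s4, s7, s8}): φ is true.
  s2 (successors {s0, s2, s6, s7}): φ is true.
  s3 (successors {s1, s2, s4, s7, s8, s9}): φ is true.
  s4 (successors {s0, s3, s4, s5, s7}): φ is true.
  s5 (successors {s4, s5, s8, s9}): φ is true.
  s6 (successors {s0, s1, s3, s6, s7, s8, s9}): φ is true.
  s7 (successors {s1, s5}): φ is true.
  s8 (successors {s2, s6, s7, s8}): φ is true.
  s9 (successors {s0, s1, s5}): φ is true.
For instance, at s3:
  At s3: ◇s is true, ◇q ∧ p is true, so ◇s ∨ (◇q ∧ p) is true.
    At s3: ◇s requires s at some successor in {s1, s2, s4, s7, s8, s9}.
      s holds at s1, so ◇s is true at s3.
    At s3: ◇q is true, p is true, so ◇q ∧ p is true.
      At s3: ◇q requires q at some successor in {s1, s2, s4, s7, s8, s9}.
        q holds at s1, so ◇q is true at s3.
Satisfying worlds: {s0, s1, s2, s3, s4, s5, s6, s7, s8, s9}

s0, s1, s2, s3, s4, s5, s6, s7, s8, s9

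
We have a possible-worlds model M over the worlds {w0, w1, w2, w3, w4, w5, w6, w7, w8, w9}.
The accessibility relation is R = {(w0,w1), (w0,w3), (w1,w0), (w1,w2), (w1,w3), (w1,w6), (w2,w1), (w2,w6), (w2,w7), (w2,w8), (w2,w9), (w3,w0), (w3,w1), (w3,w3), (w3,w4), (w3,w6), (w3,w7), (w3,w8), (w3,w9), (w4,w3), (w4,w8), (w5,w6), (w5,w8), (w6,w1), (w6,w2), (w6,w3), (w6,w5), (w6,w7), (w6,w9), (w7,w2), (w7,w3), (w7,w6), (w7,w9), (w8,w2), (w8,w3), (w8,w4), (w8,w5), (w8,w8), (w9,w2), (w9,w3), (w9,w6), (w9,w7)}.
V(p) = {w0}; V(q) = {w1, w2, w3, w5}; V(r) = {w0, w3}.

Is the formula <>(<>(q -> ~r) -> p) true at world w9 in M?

Recall that <>ψ holds at a world iff ψ holds at some accessible world.
At w9: <>(<>(q -> ~r) -> p) requires <>(q -> ~r) -> p at some successor in {w2, w3, w6, w7}.
  At w2: <>(q -> ~r) -> p is false.
  At w3: <>(q -> ~r) -> p is false.
  At w6: <>(q -> ~r) -> p is false.
  At w7: <>(q -> ~r) -> p is false.
So <>(<>(q -> ~r) -> p) is false at w9.

No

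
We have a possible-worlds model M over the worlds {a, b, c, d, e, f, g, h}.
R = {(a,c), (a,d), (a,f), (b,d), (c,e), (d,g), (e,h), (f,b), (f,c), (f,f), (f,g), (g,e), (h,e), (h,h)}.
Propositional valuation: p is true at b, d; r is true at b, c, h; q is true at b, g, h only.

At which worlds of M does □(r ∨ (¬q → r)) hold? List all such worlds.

d, e

Let φ = □(r ∨ (¬q → r)). Evaluate φ at each world:
  a (successors {c, d, f}): φ is false.
  b (successors {d}): φ is false.
  c (successors {e}): φ is false.
  d (successors {g}): φ is true.
  e (successors {h}): φ is true.
  f (successors {b, c, f, g}): φ is false.
  g (successors {e}): φ is false.
  h (successors {e, h}): φ is false.
For instance, at b:
  At b: □(r ∨ (¬q → r)) requires r ∨ (¬q → r) at every successor {d}.
    r ∨ (¬q → r) fails at d, so □(r ∨ (¬q → r)) is false at b.
Satisfying worlds: {d, e}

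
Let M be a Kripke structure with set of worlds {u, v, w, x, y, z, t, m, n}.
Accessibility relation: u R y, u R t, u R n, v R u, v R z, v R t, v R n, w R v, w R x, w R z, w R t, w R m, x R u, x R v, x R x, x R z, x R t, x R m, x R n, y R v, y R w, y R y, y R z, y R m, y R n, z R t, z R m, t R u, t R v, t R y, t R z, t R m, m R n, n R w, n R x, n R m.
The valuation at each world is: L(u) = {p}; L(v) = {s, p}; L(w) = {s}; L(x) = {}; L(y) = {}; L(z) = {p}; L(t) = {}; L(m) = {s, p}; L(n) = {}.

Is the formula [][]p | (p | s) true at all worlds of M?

No

Recall that []ψ holds at a world iff ψ holds at every accessible world, and <>ψ holds iff ψ holds at some accessible world.
Let φ = [][]p | (p | s). Evaluate φ at each world:
  u (successors {y, t, n}): φ is true.
  v (successors {u, z, t, n}): φ is true.
  w (successors {v, x, z, t, m}): φ is true.
  x (successors {u, v, x, z, t, m, n}): φ is false.
  y (successors {v, w, y, z, m, n}): φ is false.
  z (successors {t, m}): φ is true.
  t (successors {u, v, y, z, m}): φ is false.
  m (successors {n}): φ is true.
  n (successors {w, x, m}): φ is false.
Detail at x (counterexample):
  At x: [][]p is false, p | s is false, so [][]p | (p | s) is false.
    At x: [][]p requires []p at every successor {u, v, x, z, t, m, n}.
      []p fails at u, so [][]p is false at x.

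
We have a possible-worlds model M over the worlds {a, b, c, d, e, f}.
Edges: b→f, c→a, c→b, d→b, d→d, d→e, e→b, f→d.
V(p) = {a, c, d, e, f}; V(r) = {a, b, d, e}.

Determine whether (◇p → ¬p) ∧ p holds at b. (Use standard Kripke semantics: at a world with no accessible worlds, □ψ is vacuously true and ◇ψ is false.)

Recall that ◇ψ holds at a world iff ψ holds at some accessible world.
At b: ◇p → ¬p is true, p is false, so (◇p → ¬p) ∧ p is false.
  At b: ◇p is true, ¬p is true, so ◇p → ¬p is true.
    At b: ◇p requires p at some successor in {f}.
      p holds at f, so ◇p is true at b.

No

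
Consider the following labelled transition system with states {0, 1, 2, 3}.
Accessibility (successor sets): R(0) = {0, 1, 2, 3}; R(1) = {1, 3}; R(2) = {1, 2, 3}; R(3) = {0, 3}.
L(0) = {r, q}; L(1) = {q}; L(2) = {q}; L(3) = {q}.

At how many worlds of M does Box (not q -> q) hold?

Recall that Box ψ holds at a world iff ψ holds at every accessible world, and Dia ψ holds iff ψ holds at some accessible world.
Let φ = Box (not q -> q). Evaluate φ at each world:
  0 (successors {0, 1, 2, 3}): φ is true.
  1 (successors {1, 3}): φ is true.
  2 (successors {1, 2, 3}): φ is true.
  3 (successors {0, 3}): φ is true.
For instance, at 3:
  At 3: Box (not q -> q) requires not q -> q at every successor {0, 3}.
    At 0: not q -> q is true.
    At 3: not q -> q is true.
  So Box (not q -> q) is true at 3.
Satisfying worlds: {0, 1, 2, 3}

4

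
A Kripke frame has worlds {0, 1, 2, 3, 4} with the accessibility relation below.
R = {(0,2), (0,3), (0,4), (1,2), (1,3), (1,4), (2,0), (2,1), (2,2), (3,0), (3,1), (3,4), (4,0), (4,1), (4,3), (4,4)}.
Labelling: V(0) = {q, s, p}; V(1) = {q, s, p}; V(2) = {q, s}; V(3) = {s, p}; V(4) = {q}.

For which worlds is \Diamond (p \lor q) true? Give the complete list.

Let φ = \Diamond (p \lor q). Evaluate φ at each world:
  0 (successors {2, 3, 4}): φ is true.
  1 (successors {2, 3, 4}): φ is true.
  2 (successors {0, 1, 2}): φ is true.
  3 (successors {0, 1, 4}): φ is true.
  4 (successors {0, 1, 3, 4}): φ is true.
For instance, at 4:
  At 4: \Diamond (p \lor q) requires p \lor q at some successor in {0, 1, 3, 4}.
    p \lor q holds at 0, so \Diamond (p \lor q) is true at 4.
Satisfying worlds: {0, 1, 2, 3, 4}

0, 1, 2, 3, 4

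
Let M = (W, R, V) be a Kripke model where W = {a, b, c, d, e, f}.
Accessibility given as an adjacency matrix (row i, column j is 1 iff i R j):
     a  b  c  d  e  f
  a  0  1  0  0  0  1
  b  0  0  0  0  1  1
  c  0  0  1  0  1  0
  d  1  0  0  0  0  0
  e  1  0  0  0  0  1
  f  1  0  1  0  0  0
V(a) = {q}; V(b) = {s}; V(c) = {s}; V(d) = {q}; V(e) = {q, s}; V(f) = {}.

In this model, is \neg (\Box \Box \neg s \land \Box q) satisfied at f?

Yes

Recall that \Box ψ holds at a world iff ψ holds at every accessible world, and \Diamond ψ holds iff ψ holds at some accessible world.
At f: \Box \Box \neg s \land \Box q is false, so \neg (\Box \Box \neg s \land \Box q) is true.
  At f: \Box \Box \neg s is false, \Box q is false, so \Box \Box \neg s \land \Box q is false.
    At f: \Box \Box \neg s requires \Box \neg s at every successor {a, c}.
      \Box \neg s fails at a, so \Box \Box \neg s is false at f.
    At f: \Box q requires q at every successor {a, c}.
      q fails at c, so \Box q is false at f.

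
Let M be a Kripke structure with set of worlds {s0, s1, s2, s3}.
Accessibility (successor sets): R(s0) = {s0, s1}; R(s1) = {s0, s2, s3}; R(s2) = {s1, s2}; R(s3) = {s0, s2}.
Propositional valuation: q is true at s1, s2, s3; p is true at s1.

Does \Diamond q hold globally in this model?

Let φ = \Diamond q. Evaluate φ at each world:
  s0 (successors {s0, s1}): φ is true.
  s1 (successors {s0, s2, s3}): φ is true.
  s2 (successors {s1, s2}): φ is true.
  s3 (successors {s0, s2}): φ is true.
For instance, at s1:
  At s1: \Diamond q requires q at some successor in {s0, s2, s3}.
    q holds at s2, so \Diamond q is true at s1.

Yes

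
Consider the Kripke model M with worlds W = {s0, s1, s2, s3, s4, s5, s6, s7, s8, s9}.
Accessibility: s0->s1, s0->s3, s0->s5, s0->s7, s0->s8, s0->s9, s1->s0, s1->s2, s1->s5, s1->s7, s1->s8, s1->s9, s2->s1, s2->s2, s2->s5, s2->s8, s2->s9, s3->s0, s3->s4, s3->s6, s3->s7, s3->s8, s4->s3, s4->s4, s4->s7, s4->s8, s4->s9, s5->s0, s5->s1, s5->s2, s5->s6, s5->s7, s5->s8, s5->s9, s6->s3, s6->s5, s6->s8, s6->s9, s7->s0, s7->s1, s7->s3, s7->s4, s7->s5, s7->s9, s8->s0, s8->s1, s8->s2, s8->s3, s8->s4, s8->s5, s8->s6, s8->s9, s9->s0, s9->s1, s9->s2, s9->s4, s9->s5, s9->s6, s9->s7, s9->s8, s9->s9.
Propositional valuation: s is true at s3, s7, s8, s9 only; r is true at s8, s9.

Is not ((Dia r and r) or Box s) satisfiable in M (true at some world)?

Yes

Recall that Box ψ holds at a world iff ψ holds at every accessible world, and Dia ψ holds iff ψ holds at some accessible world.
Let φ = not ((Dia r and r) or Box s). Evaluate φ at each world:
  s0 (successors {s1, s3, s5, s7, s8, s9}): φ is true.
  s1 (successors {s0, s2, s5, s7, s8, s9}): φ is true.
  s2 (successors {s1, s2, s5, s8, s9}): φ is true.
  s3 (successors {s0, s4, s6, s7, s8}): φ is true.
  s4 (successors {s3, s4, s7, s8, s9}): φ is true.
  s5 (successors {s0, s1, s2, s6, s7, s8, s9}): φ is true.
  s6 (successors {s3, s5, s8, s9}): φ is true.
  s7 (successors {s0, s1, s3, s4, s5, s9}): φ is true.
  s8 (successors {s0, s1, s2, s3, s4, s5, s6, s9}): φ is false.
  s9 (successors {s0, s1, s2, s4, s5, s6, s7, s8, s9}): φ is false.
Detail at s0 (witness):
  At s0: (Dia r and r) or Box s is false, so not ((Dia r and r) or Box s) is true.
    At s0: Dia r and r is false, Box s is false, so (Dia r and r) or Box s is false.
      At s0: Dia r is true, r is false, so Dia r and r is false.
      At s0: Box s requires s at every successor {s1, s3, s5, s7, s8, s9}.
        s fails at s1, so Box s is false at s0.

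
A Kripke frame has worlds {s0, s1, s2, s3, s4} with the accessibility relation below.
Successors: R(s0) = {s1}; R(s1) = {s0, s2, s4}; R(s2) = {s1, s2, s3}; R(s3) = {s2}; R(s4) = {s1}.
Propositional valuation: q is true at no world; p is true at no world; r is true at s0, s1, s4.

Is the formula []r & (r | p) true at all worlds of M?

Let φ = []r & (r | p). Evaluate φ at each world:
  s0 (successors {s1}): φ is true.
  s1 (successors {s0, s2, s4}): φ is false.
  s2 (successors {s1, s2, s3}): φ is false.
  s3 (successors {s2}): φ is false.
  s4 (successors {s1}): φ is true.
Detail at s1 (counterexample):
  At s1: []r is false, r | p is true, so []r & (r | p) is false.
    At s1: []r requires r at every successor {s0, s2, s4}.
      r fails at s2, so []r is false at s1.

No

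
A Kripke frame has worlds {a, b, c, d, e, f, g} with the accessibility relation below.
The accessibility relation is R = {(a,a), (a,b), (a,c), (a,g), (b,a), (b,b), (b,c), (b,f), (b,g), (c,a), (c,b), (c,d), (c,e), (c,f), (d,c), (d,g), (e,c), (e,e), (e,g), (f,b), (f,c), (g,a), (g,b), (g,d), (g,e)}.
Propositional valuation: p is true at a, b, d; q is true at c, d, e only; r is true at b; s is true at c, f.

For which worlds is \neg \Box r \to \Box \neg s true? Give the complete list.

g

Let φ = \neg \Box r \to \Box \neg s. Evaluate φ at each world:
  a (successors {a, b, c, g}): φ is false.
  b (successors {a, b, c, f, g}): φ is false.
  c (successors {a, b, d, e, f}): φ is false.
  d (successors {c, g}): φ is false.
  e (successors {c, e, g}): φ is false.
  f (successors {b, c}): φ is false.
  g (successors {a, b, d, e}): φ is true.
For instance, at c:
  At c: \neg \Box r is true, \Box \neg s is false, so \neg \Box r \to \Box \neg s is false.
    At c: \Box r is false, so \neg \Box r is true.
      At c: \Box r requires r at every successor {a, b, d, e, f}.
        r fails at a, so \Box r is false at c.
    At c: \Box \neg s requires \neg s at every successor {a, b, d, e, f}.
      \neg s fails at f, so \Box \neg s is false at c.
Satisfying worlds: {g}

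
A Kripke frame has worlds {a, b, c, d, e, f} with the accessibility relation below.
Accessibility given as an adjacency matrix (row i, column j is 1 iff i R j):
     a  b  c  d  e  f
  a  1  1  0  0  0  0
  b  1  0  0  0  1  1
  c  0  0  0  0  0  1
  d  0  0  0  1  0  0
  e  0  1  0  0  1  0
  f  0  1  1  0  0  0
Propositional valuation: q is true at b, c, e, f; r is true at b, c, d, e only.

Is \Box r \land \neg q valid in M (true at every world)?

Recall that \Box ψ holds at a world iff ψ holds at every accessible world, and \Diamond ψ holds iff ψ holds at some accessible world.
Let φ = \Box r \land \neg q. Evaluate φ at each world:
  a (successors {a, b}): φ is false.
  b (successors {a, e, f}): φ is false.
  c (successors {f}): φ is false.
  d (successors {d}): φ is true.
  e (successors {b, e}): φ is false.
  f (successors {b, c}): φ is false.
Detail at a (counterexample):
  At a: \Box r is false, \neg q is true, so \Box r \land \neg q is false.
    At a: \Box r requires r at every successor {a, b}.
      r fails at a, so \Box r is false at a.

No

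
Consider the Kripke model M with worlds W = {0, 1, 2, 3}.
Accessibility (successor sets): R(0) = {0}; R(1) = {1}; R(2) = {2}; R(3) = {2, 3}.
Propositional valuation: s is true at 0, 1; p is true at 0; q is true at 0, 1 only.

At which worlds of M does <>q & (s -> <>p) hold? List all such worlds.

0

Recall that <>ψ holds at a world iff ψ holds at some accessible world.
Let φ = <>q & (s -> <>p). Evaluate φ at each world:
  0 (successors {0}): φ is true.
  1 (successors {1}): φ is false.
  2 (successors {2}): φ is false.
  3 (successors {2, 3}): φ is false.
For instance, at 2:
  At 2: <>q is false, s -> <>p is true, so <>q & (s -> <>p) is false.
    At 2: <>q requires q at some successor in {2}.
      At 2: q is false.
    So <>q is false at 2.
    At 2: s is false, <>p is false, so s -> <>p is true.
      At 2: <>p requires p at some successor in {2}.
        At 2: p is false.
      So <>p is false at 2.
Satisfying worlds: {0}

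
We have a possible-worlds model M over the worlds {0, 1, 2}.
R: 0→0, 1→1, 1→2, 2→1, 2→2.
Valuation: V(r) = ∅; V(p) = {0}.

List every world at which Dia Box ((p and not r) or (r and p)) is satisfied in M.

0

Recall that Box ψ holds at a world iff ψ holds at every accessible world, and Dia ψ holds iff ψ holds at some accessible world.
Let φ = Dia Box ((p and not r) or (r and p)). Evaluate φ at each world:
  0 (successors {0}): φ is true.
  1 (successors {1, 2}): φ is false.
  2 (successors {1, 2}): φ is false.
For instance, at 2:
  At 2: Dia Box ((p and not r) or (r and p)) requires Box ((p and not r) or (r and p)) at some successor in {1, 2}.
    At 1: Box ((p and not r) or (r and p)) is false.
    At 2: Box ((p and not r) or (r and p)) is false.
  So Dia Box ((p and not r) or (r and p)) is false at 2.
Satisfying worlds: {0}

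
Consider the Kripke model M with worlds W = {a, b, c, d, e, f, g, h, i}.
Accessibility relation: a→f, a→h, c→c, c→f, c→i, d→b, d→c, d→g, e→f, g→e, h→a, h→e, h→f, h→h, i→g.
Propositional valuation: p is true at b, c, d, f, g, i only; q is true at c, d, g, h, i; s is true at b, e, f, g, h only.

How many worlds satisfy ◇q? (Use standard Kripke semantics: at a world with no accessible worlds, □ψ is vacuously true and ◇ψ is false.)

Recall that ◇ψ holds at a world iff ψ holds at some accessible world.
Let φ = ◇q. Evaluate φ at each world:
  a (successors {f, h}): φ is true.
  b (successors ∅): φ is false.
  c (successors {c, f, i}): φ is true.
  d (successors {b, c, g}): φ is true.
  e (successors {f}): φ is false.
  f (successors ∅): φ is false.
  g (successors {e}): φ is false.
  h (successors {a, e, f, h}): φ is true.
  i (successors {g}): φ is true.
For instance, at c:
  At c: ◇q requires q at some successor in {c, f, i}.
    q holds at c, so ◇q is true at c.
Satisfying worlds: {a, c, d, h, i}

5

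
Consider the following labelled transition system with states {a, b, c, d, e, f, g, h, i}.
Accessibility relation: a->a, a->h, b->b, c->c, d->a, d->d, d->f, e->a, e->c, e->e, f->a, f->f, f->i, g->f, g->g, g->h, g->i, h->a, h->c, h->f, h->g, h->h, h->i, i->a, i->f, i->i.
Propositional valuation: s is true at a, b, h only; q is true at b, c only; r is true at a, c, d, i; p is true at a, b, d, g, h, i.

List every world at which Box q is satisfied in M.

b, c

Let φ = Box q. Evaluate φ at each world:
  a (successors {a, h}): φ is false.
  b (successors {b}): φ is true.
  c (successors {c}): φ is true.
  d (successors {a, d, f}): φ is false.
  e (successors {a, c, e}): φ is false.
  f (successors {a, f, i}): φ is false.
  g (successors {f, g, h, i}): φ is false.
  h (successors {a, c, f, g, h, i}): φ is false.
  i (successors {a, f, i}): φ is false.
For instance, at h:
  At h: Box q requires q at every successor {a, c, f, g, h, i}.
    q fails at a, so Box q is false at h.
Satisfying worlds: {b, c}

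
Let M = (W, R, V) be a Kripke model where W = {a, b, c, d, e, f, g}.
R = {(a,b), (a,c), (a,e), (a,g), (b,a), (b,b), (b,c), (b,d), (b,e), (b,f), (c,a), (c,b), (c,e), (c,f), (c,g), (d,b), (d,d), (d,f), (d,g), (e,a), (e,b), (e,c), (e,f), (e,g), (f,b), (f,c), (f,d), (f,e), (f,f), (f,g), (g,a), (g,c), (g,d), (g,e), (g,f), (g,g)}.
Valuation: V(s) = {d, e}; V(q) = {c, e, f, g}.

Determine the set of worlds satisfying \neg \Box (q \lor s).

a, b, c, d, e, f, g

Recall that \Box ψ holds at a world iff ψ holds at every accessible world, and \Diamond ψ holds iff ψ holds at some accessible world.
Let φ = \neg \Box (q \lor s). Evaluate φ at each world:
  a (successors {b, c, e, g}): φ is true.
  b (successors {a, b, c, d, e, f}): φ is true.
  c (successors {a, b, e, f, g}): φ is true.
  d (successors {b, d, f, g}): φ is true.
  e (successors {a, b, c, f, g}): φ is true.
  f (successors {b, c, d, e, f, g}): φ is true.
  g (successors {a, c, d, e, f, g}): φ is true.
For instance, at g:
  At g: \Box (q \lor s) is false, so \neg \Box (q \lor s) is true.
    At g: \Box (q \lor s) requires q \lor s at every successor {a, c, d, e, f, g}.
      q \lor s fails at a, so \Box (q \lor s) is false at g.
Satisfying worlds: {a, b, c, d, e, f, g}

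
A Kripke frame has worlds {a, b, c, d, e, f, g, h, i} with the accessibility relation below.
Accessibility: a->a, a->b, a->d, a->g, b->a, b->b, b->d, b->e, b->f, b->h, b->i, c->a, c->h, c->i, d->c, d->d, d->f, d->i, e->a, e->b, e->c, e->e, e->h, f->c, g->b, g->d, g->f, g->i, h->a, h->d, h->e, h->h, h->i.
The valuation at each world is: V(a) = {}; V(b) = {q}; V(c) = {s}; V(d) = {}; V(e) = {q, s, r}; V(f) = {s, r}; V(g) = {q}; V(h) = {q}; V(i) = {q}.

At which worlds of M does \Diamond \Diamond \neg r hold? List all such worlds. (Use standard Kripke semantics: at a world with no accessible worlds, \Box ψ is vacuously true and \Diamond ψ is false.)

a, b, c, d, e, f, g, h

Recall that \Diamond ψ holds at a world iff ψ holds at some accessible world.
Let φ = \Diamond \Diamond \neg r. Evaluate φ at each world:
  a (successors {a, b, d, g}): φ is true.
  b (successors {a, b, d, e, f, h, i}): φ is true.
  c (successors {a, h, i}): φ is true.
  d (successors {c, d, f, i}): φ is true.
  e (successors {a, b, c, e, h}): φ is true.
  f (successors {c}): φ is true.
  g (successors {b, d, f, i}): φ is true.
  h (successors {a, d, e, h, i}): φ is true.
  i (successors ∅): φ is false.
For instance, at b:
  At b: \Diamond \Diamond \neg r requires \Diamond \neg r at some successor in {a, b, d, e, f, h, i}.
    \Diamond \neg r holds at a, so \Diamond \Diamond \neg r is true at b.
      At a: \Diamond \neg r requires \neg r at some successor in {a, b, d, g}.
        \neg r holds at a, so \Diamond \neg r is true at a.
Satisfying worlds: {a, b, c, d, e, f, g, h}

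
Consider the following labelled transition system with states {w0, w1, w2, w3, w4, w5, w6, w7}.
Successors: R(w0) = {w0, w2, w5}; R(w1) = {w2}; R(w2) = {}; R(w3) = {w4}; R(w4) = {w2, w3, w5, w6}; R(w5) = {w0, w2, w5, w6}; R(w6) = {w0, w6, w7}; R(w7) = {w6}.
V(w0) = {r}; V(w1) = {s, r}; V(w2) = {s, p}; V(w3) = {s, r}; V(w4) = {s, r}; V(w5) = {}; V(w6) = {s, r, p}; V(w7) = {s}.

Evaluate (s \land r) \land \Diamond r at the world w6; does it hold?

Yes

At w6: s \land r is true, \Diamond r is true, so (s \land r) \land \Diamond r is true.
  At w6: \Diamond r requires r at some successor in {w0, w6, w7}.
    r holds at w0, so \Diamond r is true at w6.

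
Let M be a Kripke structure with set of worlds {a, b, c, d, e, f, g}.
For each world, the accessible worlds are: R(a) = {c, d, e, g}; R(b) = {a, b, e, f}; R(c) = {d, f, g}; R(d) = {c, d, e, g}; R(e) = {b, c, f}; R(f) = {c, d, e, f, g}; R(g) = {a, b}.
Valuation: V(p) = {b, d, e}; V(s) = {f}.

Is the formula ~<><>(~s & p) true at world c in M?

No

Recall that <>ψ holds at a world iff ψ holds at some accessible world.
At c: <><>(~s & p) is true, so ~<><>(~s & p) is false.
  At c: <><>(~s & p) requires <>(~s & p) at some successor in {d, f, g}.
    <>(~s & p) holds at d, so <><>(~s & p) is true at c.
      At d: <>(~s & p) requires ~s & p at some successor in {c, d, e, g}.
        ~s & p holds at d, so <>(~s & p) is true at d.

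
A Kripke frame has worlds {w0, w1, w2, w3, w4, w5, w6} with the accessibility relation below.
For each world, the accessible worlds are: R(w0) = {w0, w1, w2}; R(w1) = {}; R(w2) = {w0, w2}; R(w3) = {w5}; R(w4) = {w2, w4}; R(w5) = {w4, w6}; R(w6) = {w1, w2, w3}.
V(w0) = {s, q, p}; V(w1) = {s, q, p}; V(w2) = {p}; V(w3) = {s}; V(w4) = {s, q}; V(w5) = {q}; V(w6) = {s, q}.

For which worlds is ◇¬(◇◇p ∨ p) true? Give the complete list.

Recall that ◇ψ holds at a world iff ψ holds at some accessible world.
Let φ = ◇¬(◇◇p ∨ p). Evaluate φ at each world:
  w0 (successors {w0, w1, w2}): φ is false.
  w1 (successors ∅): φ is false.
  w2 (successors {w0, w2}): φ is false.
  w3 (successors {w5}): φ is false.
  w4 (successors {w2, w4}): φ is false.
  w5 (successors {w4, w6}): φ is false.
  w6 (successors {w1, w2, w3}): φ is true.
For instance, at w3:
  At w3: ◇¬(◇◇p ∨ p) requires ¬(◇◇p ∨ p) at some successor in {w5}.
    At w5: ¬(◇◇p ∨ p) is false.
  So ◇¬(◇◇p ∨ p) is false at w3.
Satisfying worlds: {w6}

w6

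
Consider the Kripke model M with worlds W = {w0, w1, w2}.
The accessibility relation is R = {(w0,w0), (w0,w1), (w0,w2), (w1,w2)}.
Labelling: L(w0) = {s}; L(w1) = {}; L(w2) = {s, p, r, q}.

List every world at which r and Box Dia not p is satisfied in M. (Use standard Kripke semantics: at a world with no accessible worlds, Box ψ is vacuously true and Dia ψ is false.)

Let φ = r and Box Dia not p. Evaluate φ at each world:
  w0 (successors {w0, w1, w2}): φ is false.
  w1 (successors {w2}): φ is false.
  w2 (successors ∅): φ is true.
For instance, at w0:
  At w0: r is false, Box Dia not p is false, so r and Box Dia not p is false.
    At w0: Box Dia not p requires Dia not p at every successor {w0, w1, w2}.
      Dia not p fails at w1, so Box Dia not p is false at w0.
Satisfying worlds: {w2}

w2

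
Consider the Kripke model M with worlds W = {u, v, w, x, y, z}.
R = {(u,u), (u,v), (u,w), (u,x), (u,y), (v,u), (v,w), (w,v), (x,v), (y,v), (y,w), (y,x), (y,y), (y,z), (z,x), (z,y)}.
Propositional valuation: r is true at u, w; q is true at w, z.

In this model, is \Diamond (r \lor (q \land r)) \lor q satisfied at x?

No

At x: \Diamond (r \lor (q \land r)) is false, q is false, so \Diamond (r \lor (q \land r)) \lor q is false.
  At x: \Diamond (r \lor (q \land r)) requires r \lor (q \land r) at some successor in {v}.
    At v: r \lor (q \land r) is false.
  So \Diamond (r \lor (q \land r)) is false at x.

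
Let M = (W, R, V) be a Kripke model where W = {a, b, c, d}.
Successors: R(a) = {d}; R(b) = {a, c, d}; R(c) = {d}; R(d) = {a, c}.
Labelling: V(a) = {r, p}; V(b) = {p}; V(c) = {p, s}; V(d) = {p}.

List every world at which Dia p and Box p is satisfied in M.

Let φ = Dia p and Box p. Evaluate φ at each world:
  a (successors {d}): φ is true.
  b (successors {a, c, d}): φ is true.
  c (successors {d}): φ is true.
  d (successors {a, c}): φ is true.
For instance, at d:
  At d: Dia p is true, Box p is true, so Dia p and Box p is true.
    At d: Dia p requires p at some successor in {a, c}.
      p holds at a, so Dia p is true at d.
    At d: Box p requires p at every successor {a, c}.
      At a: p is true.
      At c: p is true.
    So Box p is true at d.
Satisfying worlds: {a, b, c, d}

a, b, c, d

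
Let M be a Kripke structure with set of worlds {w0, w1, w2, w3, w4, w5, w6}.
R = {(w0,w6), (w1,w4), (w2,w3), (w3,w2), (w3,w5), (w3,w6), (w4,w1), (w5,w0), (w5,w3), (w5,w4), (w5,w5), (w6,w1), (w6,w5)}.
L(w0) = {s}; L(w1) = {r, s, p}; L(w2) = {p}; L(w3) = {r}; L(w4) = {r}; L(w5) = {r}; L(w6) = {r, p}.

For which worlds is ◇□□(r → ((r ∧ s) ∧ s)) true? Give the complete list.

Let φ = ◇□□(r → ((r ∧ s) ∧ s)). Evaluate φ at each world:
  w0 (successors {w6}): φ is false.
  w1 (successors {w4}): φ is false.
  w2 (successors {w3}): φ is false.
  w3 (successors {w2, w5, w6}): φ is false.
  w4 (successors {w1}): φ is true.
  w5 (successors {w0, w3, w4, w5}): φ is false.
  w6 (successors {w1, w5}): φ is true.
For instance, at w0:
  At w0: ◇□□(r → ((r ∧ s) ∧ s)) requires □□(r → ((r ∧ s) ∧ s)) at some successor in {w6}.
    At w6: □□(r → ((r ∧ s) ∧ s)) is false.
  So ◇□□(r → ((r ∧ s) ∧ s)) is false at w0.
Satisfying worlds: {w4, w6}

w4, w6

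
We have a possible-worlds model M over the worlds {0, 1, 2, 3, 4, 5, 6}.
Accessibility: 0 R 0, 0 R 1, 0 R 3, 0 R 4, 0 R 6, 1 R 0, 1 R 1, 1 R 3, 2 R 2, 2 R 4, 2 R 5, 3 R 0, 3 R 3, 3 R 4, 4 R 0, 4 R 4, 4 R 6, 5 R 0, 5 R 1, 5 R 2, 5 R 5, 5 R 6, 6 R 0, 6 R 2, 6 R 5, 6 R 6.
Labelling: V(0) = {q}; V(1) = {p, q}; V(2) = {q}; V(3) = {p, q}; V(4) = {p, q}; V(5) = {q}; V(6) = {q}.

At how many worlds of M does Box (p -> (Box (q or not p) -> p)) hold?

7

Let φ = Box (p -> (Box (q or not p) -> p)). Evaluate φ at each world:
  0 (successors {0, 1, 3, 4, 6}): φ is true.
  1 (successors {0, 1, 3}): φ is true.
  2 (successors {2, 4, 5}): φ is true.
  3 (successors {0, 3, 4}): φ is true.
  4 (successors {0, 4, 6}): φ is true.
  5 (successors {0, 1, 2, 5, 6}): φ is true.
  6 (successors {0, 2, 5, 6}): φ is true.
For instance, at 3:
  At 3: Box (p -> (Box (q or not p) -> p)) requires p -> (Box (q or not p) -> p) at every successor {0, 3, 4}.
      At 0: p is false, Box (q or not p) -> p is false, so p -> (Box (q or not p) -> p) is true.
      At 3: p is true, Box (q or not p) -> p is true, so p -> (Box (q or not p) -> p) is true.
      At 4: p is true, Box (q or not p) -> p is true, so p -> (Box (q or not p) -> p) is true.
  So Box (p -> (Box (q or not p) -> p)) is true at 3.
Satisfying worlds: {0, 1, 2, 3, 4, 5, 6}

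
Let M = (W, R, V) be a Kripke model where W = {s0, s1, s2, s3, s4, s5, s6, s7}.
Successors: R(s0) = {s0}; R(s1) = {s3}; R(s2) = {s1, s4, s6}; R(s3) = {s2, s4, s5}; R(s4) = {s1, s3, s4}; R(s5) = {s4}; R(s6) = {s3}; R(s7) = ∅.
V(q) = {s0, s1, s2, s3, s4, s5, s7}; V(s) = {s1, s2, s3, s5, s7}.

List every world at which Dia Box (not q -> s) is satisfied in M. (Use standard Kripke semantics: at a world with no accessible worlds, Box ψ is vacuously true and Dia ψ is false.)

s0, s1, s2, s3, s4, s5, s6

Let φ = Dia Box (not q -> s). Evaluate φ at each world:
  s0 (successors {s0}): φ is true.
  s1 (successors {s3}): φ is true.
  s2 (successors {s1, s4, s6}): φ is true.
  s3 (successors {s2, s4, s5}): φ is true.
  s4 (successors {s1, s3, s4}): φ is true.
  s5 (successors {s4}): φ is true.
  s6 (successors {s3}): φ is true.
  s7 (successors ∅): φ is false.
For instance, at s2:
  At s2: Dia Box (not q -> s) requires Box (not q -> s) at some successor in {s1, s4, s6}.
    Box (not q -> s) holds at s1, so Dia Box (not q -> s) is true at s2.
      At s1: Box (not q -> s) requires not q -> s at every successor {s3}.
        At s3: not q -> s is true.
      So Box (not q -> s) is true at s1.
Satisfying worlds: {s0, s1, s2, s3, s4, s5, s6}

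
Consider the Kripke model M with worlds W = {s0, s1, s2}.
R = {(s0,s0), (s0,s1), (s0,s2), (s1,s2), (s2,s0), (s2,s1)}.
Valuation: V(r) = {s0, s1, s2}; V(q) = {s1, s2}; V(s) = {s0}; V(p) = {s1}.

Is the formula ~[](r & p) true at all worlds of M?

Yes

Let φ = ~[](r & p). Evaluate φ at each world:
  s0 (successors {s0, s1, s2}): φ is true.
  s1 (successors {s2}): φ is true.
  s2 (successors {s0, s1}): φ is true.
For instance, at s1:
  At s1: [](r & p) is false, so ~[](r & p) is true.
    At s1: [](r & p) requires r & p at every successor {s2}.
      r & p fails at s2, so [](r & p) is false at s1.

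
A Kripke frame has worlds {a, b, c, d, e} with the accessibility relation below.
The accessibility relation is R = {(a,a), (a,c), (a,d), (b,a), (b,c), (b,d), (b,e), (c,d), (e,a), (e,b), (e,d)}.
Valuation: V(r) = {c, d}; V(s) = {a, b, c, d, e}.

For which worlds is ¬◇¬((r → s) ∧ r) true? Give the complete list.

Let φ = ¬◇¬((r → s) ∧ r). Evaluate φ at each world:
  a (successors {a, c, d}): φ is false.
  b (successors {a, c, d, e}): φ is false.
  c (successors {d}): φ is true.
  d (successors ∅): φ is true.
  e (successors {a, b, d}): φ is false.
For instance, at c:
  At c: ◇¬((r → s) ∧ r) is false, so ¬◇¬((r → s) ∧ r) is true.
    At c: ◇¬((r → s) ∧ r) requires ¬((r → s) ∧ r) at some successor in {d}.
      At d: ¬((r → s) ∧ r) is false.
    So ◇¬((r → s) ∧ r) is false at c.
Satisfying worlds: {c, d}

c, d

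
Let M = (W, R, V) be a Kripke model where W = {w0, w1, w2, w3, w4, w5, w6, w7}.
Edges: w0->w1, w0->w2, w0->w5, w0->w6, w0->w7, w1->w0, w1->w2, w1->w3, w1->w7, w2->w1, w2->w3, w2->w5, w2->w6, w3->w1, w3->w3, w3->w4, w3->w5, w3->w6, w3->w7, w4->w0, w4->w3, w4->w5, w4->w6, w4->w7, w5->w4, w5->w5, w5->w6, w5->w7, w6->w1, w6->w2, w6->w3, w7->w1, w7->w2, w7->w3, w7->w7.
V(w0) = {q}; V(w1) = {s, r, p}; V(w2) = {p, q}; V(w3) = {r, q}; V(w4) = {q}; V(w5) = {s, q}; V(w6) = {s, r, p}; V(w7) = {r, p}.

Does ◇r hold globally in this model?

Recall that ◇ψ holds at a world iff ψ holds at some accessible world.
Let φ = ◇r. Evaluate φ at each world:
  w0 (successors {w1, w2, w5, w6, w7}): φ is true.
  w1 (successors {w0, w2, w3, w7}): φ is true.
  w2 (successors {w1, w3, w5, w6}): φ is true.
  w3 (successors {w1, w3, w4, w5, w6, w7}): φ is true.
  w4 (successors {w0, w3, w5, w6, w7}): φ is true.
  w5 (successors {w4, w5, w6, w7}): φ is true.
  w6 (successors {w1, w2, w3}): φ is true.
  w7 (successors {w1, w2, w3, w7}): φ is true.
For instance, at w2:
  At w2: ◇r requires r at some successor in {w1, w3, w5, w6}.
    r holds at w1, so ◇r is true at w2.

Yes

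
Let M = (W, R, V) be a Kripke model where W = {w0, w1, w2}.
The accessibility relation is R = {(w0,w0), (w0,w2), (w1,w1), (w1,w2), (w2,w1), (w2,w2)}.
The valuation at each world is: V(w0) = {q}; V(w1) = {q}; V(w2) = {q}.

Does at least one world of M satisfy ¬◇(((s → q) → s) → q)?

No

Recall that ◇ψ holds at a world iff ψ holds at some accessible world.
Let φ = ¬◇(((s → q) → s) → q). Evaluate φ at each world:
  w0 (successors {w0, w2}): φ is false.
  w1 (successors {w1, w2}): φ is false.
  w2 (successors {w1, w2}): φ is false.
For instance, at w1:
  At w1: ◇(((s → q) → s) → q) is true, so ¬◇(((s → q) → s) → q) is false.
    At w1: ◇(((s → q) → s) → q) requires ((s → q) → s) → q at some successor in {w1, w2}.
      ((s → q) → s) → q holds at w1, so ◇(((s → q) → s) → q) is true at w1.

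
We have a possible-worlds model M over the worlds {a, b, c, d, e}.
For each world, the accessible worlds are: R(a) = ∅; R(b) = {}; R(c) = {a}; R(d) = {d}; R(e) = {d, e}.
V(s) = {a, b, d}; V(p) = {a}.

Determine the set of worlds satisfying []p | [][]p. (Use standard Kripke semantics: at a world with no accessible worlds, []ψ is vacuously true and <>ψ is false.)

Let φ = []p | [][]p. Evaluate φ at each world:
  a (successors ∅): φ is true.
  b (successors ∅): φ is true.
  c (successors {a}): φ is true.
  d (successors {d}): φ is false.
  e (successors {d, e}): φ is false.
For instance, at d:
  At d: []p is false, [][]p is false, so []p | [][]p is false.
    At d: []p requires p at every successor {d}.
      p fails at d, so []p is false at d.
    At d: [][]p requires []p at every successor {d}.
      []p fails at d, so [][]p is false at d.
Satisfying worlds: {a, b, c}

a, b, c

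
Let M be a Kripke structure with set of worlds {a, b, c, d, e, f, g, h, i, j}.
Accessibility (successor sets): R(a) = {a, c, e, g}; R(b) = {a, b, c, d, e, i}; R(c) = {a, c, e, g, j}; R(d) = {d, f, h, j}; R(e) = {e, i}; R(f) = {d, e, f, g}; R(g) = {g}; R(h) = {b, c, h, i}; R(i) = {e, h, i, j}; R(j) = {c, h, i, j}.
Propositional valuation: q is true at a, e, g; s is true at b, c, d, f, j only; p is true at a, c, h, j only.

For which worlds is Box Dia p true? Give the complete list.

Recall that Box ψ holds at a world iff ψ holds at every accessible world, and Dia ψ holds iff ψ holds at some accessible world.
Let φ = Box Dia p. Evaluate φ at each world:
  a (successors {a, c, e, g}): φ is false.
  b (successors {a, b, c, d, e, i}): φ is false.
  c (successors {a, c, e, g, j}): φ is false.
  d (successors {d, f, h, j}): φ is false.
  e (successors {e, i}): φ is false.
  f (successors {d, e, f, g}): φ is false.
  g (successors {g}): φ is false.
  h (successors {b, c, h, i}): φ is true.
  i (successors {e, h, i, j}): φ is false.
  j (successors {c, h, i, j}): φ is true.
For instance, at c:
  At c: Box Dia p requires Dia p at every successor {a, c, e, g, j}.
    Dia p fails at e, so Box Dia p is false at c.
      At e: Dia p requires p at some successor in {e, i}.
        At e: p is false.
        At i: p is false.
      So Dia p is false at e.
Satisfying worlds: {h, j}

h, j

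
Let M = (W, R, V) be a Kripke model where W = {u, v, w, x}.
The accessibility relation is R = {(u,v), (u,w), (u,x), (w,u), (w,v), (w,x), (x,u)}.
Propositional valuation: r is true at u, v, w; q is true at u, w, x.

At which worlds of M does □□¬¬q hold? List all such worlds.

Recall that □ψ holds at a world iff ψ holds at every accessible world, and ◇ψ holds iff ψ holds at some accessible world.
Let φ = □□¬¬q. Evaluate φ at each world:
  u (successors {v, w, x}): φ is false.
  v (successors ∅): φ is true.
  w (successors {u, v, x}): φ is false.
  x (successors {u}): φ is false.
For instance, at u:
  At u: □□¬¬q requires □¬¬q at every successor {v, w, x}.
    □¬¬q fails at w, so □□¬¬q is false at u.
      At w: □¬¬q requires ¬¬q at every successor {u, v, x}.
        ¬¬q fails at v, so □¬¬q is false at w.
Satisfying worlds: {v}

v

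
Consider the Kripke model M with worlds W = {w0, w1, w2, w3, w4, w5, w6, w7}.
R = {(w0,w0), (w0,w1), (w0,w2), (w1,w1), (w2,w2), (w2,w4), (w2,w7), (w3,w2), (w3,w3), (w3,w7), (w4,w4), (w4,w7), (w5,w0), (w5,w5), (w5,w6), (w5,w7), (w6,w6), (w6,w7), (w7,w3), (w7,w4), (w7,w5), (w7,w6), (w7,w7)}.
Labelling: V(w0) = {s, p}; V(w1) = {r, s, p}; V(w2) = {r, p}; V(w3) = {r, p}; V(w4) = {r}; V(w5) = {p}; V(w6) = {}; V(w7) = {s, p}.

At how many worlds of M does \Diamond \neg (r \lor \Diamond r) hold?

Let φ = \Diamond \neg (r \lor \Diamond r). Evaluate φ at each world:
  w0 (successors {w0, w1, w2}): φ is false.
  w1 (successors {w1}): φ is false.
  w2 (successors {w2, w4, w7}): φ is false.
  w3 (successors {w2, w3, w7}): φ is false.
  w4 (successors {w4, w7}): φ is false.
  w5 (successors {w0, w5, w6, w7}): φ is true.
  w6 (successors {w6, w7}): φ is true.
  w7 (successors {w3, w4, w5, w6, w7}): φ is true.
For instance, at w5:
  At w5: \Diamond \neg (r \lor \Diamond r) requires \neg (r \lor \Diamond r) at some successor in {w0, w5, w6, w7}.
    \neg (r \lor \Diamond r) holds at w5, so \Diamond \neg (r \lor \Diamond r) is true at w5.
      At w5: r \lor \Diamond r is false, so \neg (r \lor \Diamond r) is true.
Satisfying worlds: {w5, w6, w7}

3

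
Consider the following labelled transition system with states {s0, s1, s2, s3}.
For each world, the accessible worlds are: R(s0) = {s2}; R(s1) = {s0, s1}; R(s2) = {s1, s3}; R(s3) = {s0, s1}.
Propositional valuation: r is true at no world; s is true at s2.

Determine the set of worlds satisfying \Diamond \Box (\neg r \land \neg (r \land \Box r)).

s0, s1, s2, s3

Let φ = \Diamond \Box (\neg r \land \neg (r \land \Box r)). Evaluate φ at each world:
  s0 (successors {s2}): φ is true.
  s1 (successors {s0, s1}): φ is true.
  s2 (successors {s1, s3}): φ is true.
  s3 (successors {s0, s1}): φ is true.
For instance, at s1:
  At s1: \Diamond \Box (\neg r \land \neg (r \land \Box r)) requires \Box (\neg r \land \neg (r \land \Box r)) at some successor in {s0, s1}.
    \Box (\neg r \land \neg (r \land \Box r)) holds at s0, so \Diamond \Box (\neg r \land \neg (r \land \Box r)) is true at s1.
      At s0: \Box (\neg r \land \neg (r \land \Box r)) requires \neg r \land \neg (r \land \Box r) at every successor {s2}.
        At s2: \neg r \land \neg (r \land \Box r) is true.
      So \Box (\neg r \land \neg (r \land \Box r)) is true at s0.
Satisfying worlds: {s0, s1, s2, s3}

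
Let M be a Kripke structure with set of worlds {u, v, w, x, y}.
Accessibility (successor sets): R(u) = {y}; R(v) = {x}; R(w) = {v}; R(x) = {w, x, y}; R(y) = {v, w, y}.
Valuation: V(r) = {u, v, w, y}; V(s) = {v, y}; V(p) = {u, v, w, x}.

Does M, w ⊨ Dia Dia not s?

Yes

Recall that Dia ψ holds at a world iff ψ holds at some accessible world.
At w: Dia Dia not s requires Dia not s at some successor in {v}.
  Dia not s holds at v, so Dia Dia not s is true at w.
    At v: Dia not s requires not s at some successor in {x}.
      not s holds at x, so Dia not s is true at v.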